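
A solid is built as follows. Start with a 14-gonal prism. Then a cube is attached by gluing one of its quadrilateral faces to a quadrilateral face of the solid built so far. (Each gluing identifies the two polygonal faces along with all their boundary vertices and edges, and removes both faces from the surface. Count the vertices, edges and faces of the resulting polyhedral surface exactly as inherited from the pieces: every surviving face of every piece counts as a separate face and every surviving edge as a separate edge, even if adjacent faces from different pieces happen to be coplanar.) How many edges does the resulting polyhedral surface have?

50

A 14-gonal prism: V=28, E=42, F=16.
Attach a cube (V=8, E=12, F=6) along a 4-gon: merge 4 vertices and 4 edges, delete both glued faces → V=32, E=50, F=20.
Check: V − E + F = 32 − 50 + 20 = 2.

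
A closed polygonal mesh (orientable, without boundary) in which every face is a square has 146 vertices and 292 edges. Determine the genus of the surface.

1

Every face is a square and each edge borders two faces, so 4F = 2·292, giving F = 146.
χ = V − E + F = 146 − 292 + 146 = 0.
For a closed orientable surface χ = 2 − 2g, so g = (2 − (0))/2 = 1.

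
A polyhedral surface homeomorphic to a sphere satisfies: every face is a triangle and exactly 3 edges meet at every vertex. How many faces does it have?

Each face has 3 edges and each edge borders two faces, so 2E = 3F.
Each vertex has degree 3, so 3V = 2E and hence V = 3F/3.
Euler: V − E + F = 2 ⇒ (3F/3) − (3F/2) + F = 2.
Multiply by 6: (6 − 9 + 6)F = 12, i.e. 3F = 12.
So F = 4, E = 3·4/2 = 6, V = 3·4/3 = 4.

4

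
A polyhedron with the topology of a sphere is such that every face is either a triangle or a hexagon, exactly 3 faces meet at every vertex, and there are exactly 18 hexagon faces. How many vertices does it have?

Let x be the number of triangles; then F = 18 + x.
Edge–face incidences: 2E = 6·18 + 3·x = 108 + 3x.
Every vertex has degree 3, so 3V = 2E.
Euler: V − E + F = 2 ⇒ (2E)/3 − E + (18 + x) = 2.
Multiply by 6: 2·(2E) − 3·(2E) + 6·(18 + x) = 12, i.e. 108 + 6x − (108 + 3x) = 12.
Collecting terms: 3x = 12, so x = 4.
Then 2E = 108 + 3·4 = 120, so E = 60, V = 2E/3 = 40, F = 18 + 4 = 22.

40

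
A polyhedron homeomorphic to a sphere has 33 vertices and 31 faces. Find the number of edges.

62

Here V − E + F = 2.
E = V + F − (2) = 33 + 31 − (2) = 62.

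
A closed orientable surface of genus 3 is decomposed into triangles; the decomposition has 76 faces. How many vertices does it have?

χ = 2 − 2·3 = -4, and every face is a triangle so 3F = 2E.
E = 3·76/2 = 114. Then V = -4 + E − F = -4 + 114 − 76 = 34.

34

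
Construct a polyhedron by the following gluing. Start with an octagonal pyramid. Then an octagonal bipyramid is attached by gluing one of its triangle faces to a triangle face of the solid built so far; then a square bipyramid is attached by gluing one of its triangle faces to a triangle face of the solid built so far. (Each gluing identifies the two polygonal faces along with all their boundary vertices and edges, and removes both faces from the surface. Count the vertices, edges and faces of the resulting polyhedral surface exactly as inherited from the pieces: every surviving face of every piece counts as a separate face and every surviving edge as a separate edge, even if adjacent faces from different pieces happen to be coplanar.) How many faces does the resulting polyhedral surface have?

29

An octagonal pyramid: V=9, E=16, F=9.
Attach an octagonal bipyramid (V=10, E=24, F=16) along a 3-gon: merge 3 vertices and 3 edges, delete both glued faces → V=16, E=37, F=23.
Attach a square bipyramid (V=6, E=12, F=8) along a 3-gon: merge 3 vertices and 3 edges, delete both glued faces → V=19, E=46, F=29.
Check: V − E + F = 19 − 46 + 29 = 2.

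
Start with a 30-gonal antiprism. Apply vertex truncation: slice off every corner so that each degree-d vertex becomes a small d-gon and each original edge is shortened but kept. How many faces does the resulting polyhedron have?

122

The base solid has V = 60, E = 120, F = 62.
Truncation replaces each original edge-end by a new vertex, so V′ = 2E = 240.
Each original edge survives, and each old vertex of degree d contributes d new edges; summing degrees gives Σd = 2E, so E′ = E + 2E = 3E = 360.
Each original face survives and each original vertex becomes one new face: F′ = F + V = 122.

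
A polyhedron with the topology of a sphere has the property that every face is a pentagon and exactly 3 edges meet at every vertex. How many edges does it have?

30

Each face has 5 edges and each edge borders two faces, so 2E = 5F.
Each vertex has degree 3, so 3V = 2E and hence V = 5F/3.
Euler: V − E + F = 2 ⇒ (5F/3) − (5F/2) + F = 2.
Multiply by 6: (10 − 15 + 6)F = 12, i.e. 1F = 12.
So F = 12, E = 5·12/2 = 30, V = 5·12/3 = 20.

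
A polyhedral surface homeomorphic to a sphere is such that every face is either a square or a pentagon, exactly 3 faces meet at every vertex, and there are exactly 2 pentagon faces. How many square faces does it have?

5

Let x be the number of squares; then F = 2 + x.
Edge–face incidences: 2E = 5·2 + 4·x = 10 + 4x.
Every vertex has degree 3, so 3V = 2E.
Euler: V − E + F = 2 ⇒ (2E)/3 − E + (2 + x) = 2.
Multiply by 6: 2·(2E) − 3·(2E) + 6·(2 + x) = 12, i.e. 12 + 6x − (10 + 4x) = 12.
Collecting terms: 2x + 2 = 12, so 2x = 10, so x = 5.
Then 2E = 10 + 4·5 = 30, so E = 15, V = 2E/3 = 10, F = 2 + 5 = 7.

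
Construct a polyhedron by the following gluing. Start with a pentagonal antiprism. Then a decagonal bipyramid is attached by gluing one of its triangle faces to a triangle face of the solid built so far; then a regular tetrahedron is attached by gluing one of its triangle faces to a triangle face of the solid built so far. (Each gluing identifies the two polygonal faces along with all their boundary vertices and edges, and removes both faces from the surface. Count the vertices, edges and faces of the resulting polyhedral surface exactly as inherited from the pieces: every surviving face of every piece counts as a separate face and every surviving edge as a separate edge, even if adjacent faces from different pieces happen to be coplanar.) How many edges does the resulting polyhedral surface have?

50

A pentagonal antiprism: V=10, E=20, F=12.
Attach a decagonal bipyramid (V=12, E=30, F=20) along a 3-gon: merge 3 vertices and 3 edges, delete both glued faces → V=19, E=47, F=30.
Attach a regular tetrahedron (V=4, E=6, F=4) along a 3-gon: merge 3 vertices and 3 edges, delete both glued faces → V=20, E=50, F=32.
Check: V − E + F = 20 − 50 + 32 = 2.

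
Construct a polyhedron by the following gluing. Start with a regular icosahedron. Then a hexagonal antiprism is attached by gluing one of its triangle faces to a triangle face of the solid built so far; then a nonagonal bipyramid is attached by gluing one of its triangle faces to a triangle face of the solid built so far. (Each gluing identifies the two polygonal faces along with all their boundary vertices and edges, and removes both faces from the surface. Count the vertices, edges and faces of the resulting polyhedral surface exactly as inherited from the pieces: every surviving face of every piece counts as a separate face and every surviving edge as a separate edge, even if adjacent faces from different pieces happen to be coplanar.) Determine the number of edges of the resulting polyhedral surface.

75

A regular icosahedron: V=12, E=30, F=20.
Attach a hexagonal antiprism (V=12, E=24, F=14) along a 3-gon: merge 3 vertices and 3 edges, delete both glued faces → V=21, E=51, F=32.
Attach a nonagonal bipyramid (V=11, E=27, F=18) along a 3-gon: merge 3 vertices and 3 edges, delete both glued faces → V=29, E=75, F=48.
Check: V − E + F = 29 − 75 + 48 = 2.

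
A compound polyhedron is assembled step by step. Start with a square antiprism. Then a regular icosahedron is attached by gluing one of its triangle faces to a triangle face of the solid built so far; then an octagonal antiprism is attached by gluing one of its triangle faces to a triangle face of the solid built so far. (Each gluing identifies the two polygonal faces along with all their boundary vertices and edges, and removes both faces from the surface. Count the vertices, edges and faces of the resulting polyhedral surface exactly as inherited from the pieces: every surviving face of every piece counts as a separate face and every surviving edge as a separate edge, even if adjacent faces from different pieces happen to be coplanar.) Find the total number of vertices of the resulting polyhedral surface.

30

A square antiprism: V=8, E=16, F=10.
Attach a regular icosahedron (V=12, E=30, F=20) along a 3-gon: merge 3 vertices and 3 edges, delete both glued faces → V=17, E=43, F=28.
Attach an octagonal antiprism (V=16, E=32, F=18) along a 3-gon: merge 3 vertices and 3 edges, delete both glued faces → V=30, E=72, F=44.
Check: V − E + F = 30 − 72 + 44 = 2.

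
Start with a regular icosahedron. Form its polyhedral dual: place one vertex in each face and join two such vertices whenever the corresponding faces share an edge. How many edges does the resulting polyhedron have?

The base solid has V = 12, E = 30, F = 20.
The dual swaps V and F and preserves E: V′ = F = 20, E′ = E = 30, F′ = V = 12.

30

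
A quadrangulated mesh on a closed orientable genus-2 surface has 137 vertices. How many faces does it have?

139

χ = 2 − 2·2 = -2, and every face is a square so 4F = 2E.
V − E + F = -2 with E = 4F/2 gives 137 − (4/2 − 1)·F = -2, so F = 139 and E = 278.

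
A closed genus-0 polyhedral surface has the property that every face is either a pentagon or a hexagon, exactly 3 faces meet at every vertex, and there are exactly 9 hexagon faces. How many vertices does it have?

Let x be the number of pentagons; then F = 9 + x.
Edge–face incidences: 2E = 6·9 + 5·x = 54 + 5x.
Every vertex has degree 3, so 3V = 2E.
Euler: V − E + F = 2 ⇒ (2E)/3 − E + (9 + x) = 2.
Multiply by 6: 2·(2E) − 3·(2E) + 6·(9 + x) = 12, i.e. 54 + 6x − (54 + 5x) = 12.
Collecting terms: x = 12.
Then 2E = 54 + 5·12 = 114, so E = 57, V = 2E/3 = 38, F = 9 + 12 = 21.

38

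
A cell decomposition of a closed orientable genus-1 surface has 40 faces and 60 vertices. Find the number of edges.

100

For a closed orientable surface of genus 1, χ = 2 − 2·1 = 0.
E = V + F − (0) = 60 + 40 − (0) = 100.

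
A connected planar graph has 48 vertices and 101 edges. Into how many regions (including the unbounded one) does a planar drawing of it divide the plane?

Euler's formula for a connected plane graph: V − E + F = 2, so F = 2 − 48 + 101 = 55.

55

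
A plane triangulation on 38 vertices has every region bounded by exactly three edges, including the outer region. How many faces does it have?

72

In a plane triangulation 3F = 2E and V − E + F = 2, so F = 2V − 4 = 2·38 − 4 = 72.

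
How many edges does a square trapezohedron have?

The n-trapezohedron (dual of the n-antiprism) has V = 2·4 + 2 = 10, E = 4·4 = 16, F = 2·4 = 8.
Check: V − E + F = 10 − 16 + 8 = 2.

16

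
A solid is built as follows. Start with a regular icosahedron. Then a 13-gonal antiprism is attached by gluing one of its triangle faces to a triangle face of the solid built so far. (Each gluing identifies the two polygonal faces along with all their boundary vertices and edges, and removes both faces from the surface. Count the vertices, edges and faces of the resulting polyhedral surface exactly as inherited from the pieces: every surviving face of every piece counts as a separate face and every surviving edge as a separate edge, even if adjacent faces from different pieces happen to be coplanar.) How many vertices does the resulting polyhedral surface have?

35

A regular icosahedron: V=12, E=30, F=20.
Attach a 13-gonal antiprism (V=26, E=52, F=28) along a 3-gon: merge 3 vertices and 3 edges, delete both glued faces → V=35, E=79, F=46.
Check: V − E + F = 35 − 79 + 46 = 2.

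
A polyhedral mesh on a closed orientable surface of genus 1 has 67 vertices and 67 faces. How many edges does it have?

For a closed orientable surface of genus 1, χ = 2 − 2·1 = 0.
E = V + F − (0) = 67 + 67 − (0) = 134.

134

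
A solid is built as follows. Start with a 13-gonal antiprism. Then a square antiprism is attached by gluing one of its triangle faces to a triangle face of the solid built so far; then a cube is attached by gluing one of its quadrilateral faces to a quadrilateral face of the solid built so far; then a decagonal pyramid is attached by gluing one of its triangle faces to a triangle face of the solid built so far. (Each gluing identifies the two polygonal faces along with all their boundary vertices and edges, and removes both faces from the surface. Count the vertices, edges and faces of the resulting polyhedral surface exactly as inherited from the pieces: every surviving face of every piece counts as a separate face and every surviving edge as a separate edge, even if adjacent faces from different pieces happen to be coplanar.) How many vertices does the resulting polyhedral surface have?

A 13-gonal antiprism: V=26, E=52, F=28.
Attach a square antiprism (V=8, E=16, F=10) along a 3-gon: merge 3 vertices and 3 edges, delete both glued faces → V=31, E=65, F=36.
Attach a cube (V=8, E=12, F=6) along a 4-gon: merge 4 vertices and 4 edges, delete both glued faces → V=35, E=73, F=40.
Attach a decagonal pyramid (V=11, E=20, F=11) along a 3-gon: merge 3 vertices and 3 edges, delete both glued faces → V=43, E=90, F=49.
Check: V − E + F = 43 − 90 + 49 = 2.

43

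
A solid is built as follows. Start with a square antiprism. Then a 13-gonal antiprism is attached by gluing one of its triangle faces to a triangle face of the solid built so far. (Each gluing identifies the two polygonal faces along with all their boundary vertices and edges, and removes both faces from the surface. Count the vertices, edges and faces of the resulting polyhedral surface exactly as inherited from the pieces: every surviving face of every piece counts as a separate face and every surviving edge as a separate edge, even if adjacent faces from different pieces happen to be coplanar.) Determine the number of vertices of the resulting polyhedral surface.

A square antiprism: V=8, E=16, F=10.
Attach a 13-gonal antiprism (V=26, E=52, F=28) along a 3-gon: merge 3 vertices and 3 edges, delete both glued faces → V=31, E=65, F=36.
Check: V − E + F = 31 − 65 + 36 = 2.

31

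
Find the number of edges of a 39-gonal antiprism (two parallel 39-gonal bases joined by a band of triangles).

An antiprism on an n-gon has two n-gon caps and 2n triangles: V = 2·39 = 78, E = 4·39 = 156, F = 2·39 + 2 = 80.

156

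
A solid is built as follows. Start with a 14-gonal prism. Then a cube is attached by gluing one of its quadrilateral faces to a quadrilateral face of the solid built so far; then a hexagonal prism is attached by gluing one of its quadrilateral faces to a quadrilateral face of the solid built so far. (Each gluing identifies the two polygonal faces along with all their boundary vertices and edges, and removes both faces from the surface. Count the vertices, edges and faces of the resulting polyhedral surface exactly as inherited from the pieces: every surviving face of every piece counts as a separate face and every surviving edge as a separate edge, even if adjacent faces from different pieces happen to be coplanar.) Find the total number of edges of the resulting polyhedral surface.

A 14-gonal prism: V=28, E=42, F=16.
Attach a cube (V=8, E=12, F=6) along a 4-gon: merge 4 vertices and 4 edges, delete both glued faces → V=32, E=50, F=20.
Attach a hexagonal prism (V=12, E=18, F=8) along a 4-gon: merge 4 vertices and 4 edges, delete both glued faces → V=40, E=64, F=26.
Check: V − E + F = 40 − 64 + 26 = 2.

64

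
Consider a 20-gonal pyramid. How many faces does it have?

21

A pyramid on an n-gon base has one n-gon and n triangles: V = 20 + 1 = 21, E = 2·20 = 40, F = 20 + 1 = 21.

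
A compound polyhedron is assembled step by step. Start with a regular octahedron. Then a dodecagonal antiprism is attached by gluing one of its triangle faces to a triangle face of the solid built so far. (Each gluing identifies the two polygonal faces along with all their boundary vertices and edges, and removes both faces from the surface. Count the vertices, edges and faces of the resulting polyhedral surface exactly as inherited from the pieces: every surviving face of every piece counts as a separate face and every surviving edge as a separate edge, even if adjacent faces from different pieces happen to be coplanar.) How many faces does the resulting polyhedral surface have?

32

A regular octahedron: V=6, E=12, F=8.
Attach a dodecagonal antiprism (V=24, E=48, F=26) along a 3-gon: merge 3 vertices and 3 edges, delete both glued faces → V=27, E=57, F=32.
Check: V − E + F = 27 − 57 + 32 = 2.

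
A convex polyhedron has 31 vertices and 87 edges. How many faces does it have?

Here V − E + F = 2.
F = 2 − V + E = 2 − 31 + 87 = 58.

58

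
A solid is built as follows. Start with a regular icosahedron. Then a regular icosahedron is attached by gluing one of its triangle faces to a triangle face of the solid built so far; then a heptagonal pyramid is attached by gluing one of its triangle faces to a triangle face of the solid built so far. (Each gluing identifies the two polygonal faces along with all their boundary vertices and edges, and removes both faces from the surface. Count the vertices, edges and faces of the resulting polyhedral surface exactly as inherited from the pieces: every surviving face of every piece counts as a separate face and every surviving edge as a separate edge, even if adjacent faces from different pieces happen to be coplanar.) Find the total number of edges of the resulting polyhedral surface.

68

A regular icosahedron: V=12, E=30, F=20.
Attach a regular icosahedron (V=12, E=30, F=20) along a 3-gon: merge 3 vertices and 3 edges, delete both glued faces → V=21, E=57, F=38.
Attach a heptagonal pyramid (V=8, E=14, F=8) along a 3-gon: merge 3 vertices and 3 edges, delete both glued faces → V=26, E=68, F=44.
Check: V − E + F = 26 − 68 + 44 = 2.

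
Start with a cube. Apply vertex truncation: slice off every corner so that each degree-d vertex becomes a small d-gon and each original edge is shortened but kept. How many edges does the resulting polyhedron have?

36

The base solid has V = 8, E = 12, F = 6.
Truncation replaces each original edge-end by a new vertex, so V′ = 2E = 24.
Each original edge survives, and each old vertex of degree d contributes d new edges; summing degrees gives Σd = 2E, so E′ = E + 2E = 3E = 36.
Each original face survives and each original vertex becomes one new face: F′ = F + V = 14.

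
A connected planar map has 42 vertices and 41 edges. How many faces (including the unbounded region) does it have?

1

Euler's formula for a connected plane graph: V − E + F = 2, so F = 2 − 42 + 41 = 1.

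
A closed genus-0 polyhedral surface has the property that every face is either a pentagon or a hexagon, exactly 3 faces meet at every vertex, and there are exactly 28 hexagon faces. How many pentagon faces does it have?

Let x be the number of pentagons; then F = 28 + x.
Edge–face incidences: 2E = 6·28 + 5·x = 168 + 5x.
Every vertex has degree 3, so 3V = 2E.
Euler: V − E + F = 2 ⇒ (2E)/3 − E + (28 + x) = 2.
Multiply by 6: 2·(2E) − 3·(2E) + 6·(28 + x) = 12, i.e. 168 + 6x − (168 + 5x) = 12.
Collecting terms: x = 12.
Then 2E = 168 + 5·12 = 228, so E = 114, V = 2E/3 = 76, F = 28 + 12 = 40.

12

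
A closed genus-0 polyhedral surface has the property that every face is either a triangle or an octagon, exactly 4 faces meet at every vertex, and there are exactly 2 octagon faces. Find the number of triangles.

16

Let x be the number of triangles; then F = 2 + x.
Edge–face incidences: 2E = 8·2 + 3·x = 16 + 3x.
Every vertex has degree 4, so 4V = 2E.
Euler: V − E + F = 2 ⇒ (2E)/4 − E + (2 + x) = 2.
Multiply by 8: 2·(2E) − 4·(2E) + 8·(2 + x) = 16, i.e. 16 + 8x − 2·(16 + 3x) = 16.
Collecting terms: 2x − 16 = 16, so 2x = 32, so x = 16.
Then 2E = 16 + 3·16 = 64, so E = 32, V = 2E/4 = 16, F = 2 + 16 = 18.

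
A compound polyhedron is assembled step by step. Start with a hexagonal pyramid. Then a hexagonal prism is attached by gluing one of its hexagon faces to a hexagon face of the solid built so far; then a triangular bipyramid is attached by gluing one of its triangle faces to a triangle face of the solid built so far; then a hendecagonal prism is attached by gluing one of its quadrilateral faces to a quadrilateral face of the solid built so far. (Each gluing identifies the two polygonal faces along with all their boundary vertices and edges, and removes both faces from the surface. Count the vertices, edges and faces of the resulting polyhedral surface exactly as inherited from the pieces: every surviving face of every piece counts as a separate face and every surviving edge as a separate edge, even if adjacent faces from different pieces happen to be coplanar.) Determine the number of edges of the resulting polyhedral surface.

A hexagonal pyramid: V=7, E=12, F=7.
Attach a hexagonal prism (V=12, E=18, F=8) along a 6-gon: merge 6 vertices and 6 edges, delete both glued faces → V=13, E=24, F=13.
Attach a triangular bipyramid (V=5, E=9, F=6) along a 3-gon: merge 3 vertices and 3 edges, delete both glued faces → V=15, E=30, F=17.
Attach a hendecagonal prism (V=22, E=33, F=13) along a 4-gon: merge 4 vertices and 4 edges, delete both glued faces → V=33, E=59, F=28.
Check: V − E + F = 33 − 59 + 28 = 2.

59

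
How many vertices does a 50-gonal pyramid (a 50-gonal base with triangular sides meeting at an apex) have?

51

A pyramid on an n-gon base has one n-gon and n triangles: V = 50 + 1 = 51, E = 2·50 = 100, F = 50 + 1 = 51.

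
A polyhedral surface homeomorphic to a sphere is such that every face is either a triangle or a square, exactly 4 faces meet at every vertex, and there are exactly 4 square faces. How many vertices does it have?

Let x be the number of triangles; then F = 4 + x.
Edge–face incidences: 2E = 4·4 + 3·x = 16 + 3x.
Every vertex has degree 4, so 4V = 2E.
Euler: V − E + F = 2 ⇒ (2E)/4 − E + (4 + x) = 2.
Multiply by 8: 2·(2E) − 4·(2E) + 8·(4 + x) = 16, i.e. 32 + 8x − 2·(16 + 3x) = 16.
Collecting terms: 2x = 16, so x = 8.
Then 2E = 16 + 3·8 = 40, so E = 20, V = 2E/4 = 10, F = 4 + 8 = 12.

10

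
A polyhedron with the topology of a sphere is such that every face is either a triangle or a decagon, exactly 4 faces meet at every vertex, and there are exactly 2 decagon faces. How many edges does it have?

40

Let x be the number of triangles; then F = 2 + x.
Edge–face incidences: 2E = 10·2 + 3·x = 20 + 3x.
Every vertex has degree 4, so 4V = 2E.
Euler: V − E + F = 2 ⇒ (2E)/4 − E + (2 + x) = 2.
Multiply by 8: 2·(2E) − 4·(2E) + 8·(2 + x) = 16, i.e. 16 + 8x − 2·(20 + 3x) = 16.
Collecting terms: 2x − 24 = 16, so 2x = 40, so x = 20.
Then 2E = 20 + 3·20 = 80, so E = 40, V = 2E/4 = 20, F = 2 + 20 = 22.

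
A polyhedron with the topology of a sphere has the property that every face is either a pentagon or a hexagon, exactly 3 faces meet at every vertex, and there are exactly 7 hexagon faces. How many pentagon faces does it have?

12

Let x be the number of pentagons; then F = 7 + x.
Edge–face incidences: 2E = 6·7 + 5·x = 42 + 5x.
Every vertex has degree 3, so 3V = 2E.
Euler: V − E + F = 2 ⇒ (2E)/3 − E + (7 + x) = 2.
Multiply by 6: 2·(2E) − 3·(2E) + 6·(7 + x) = 12, i.e. 42 + 6x − (42 + 5x) = 12.
Collecting terms: x = 12.
Then 2E = 42 + 5·12 = 102, so E = 51, V = 2E/3 = 34, F = 7 + 12 = 19.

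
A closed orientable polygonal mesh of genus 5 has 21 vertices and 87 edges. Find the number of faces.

For a closed orientable surface of genus 5, χ = 2 − 2·5 = -8.
F = -8 − V + E = -8 − 21 + 87 = 58.

58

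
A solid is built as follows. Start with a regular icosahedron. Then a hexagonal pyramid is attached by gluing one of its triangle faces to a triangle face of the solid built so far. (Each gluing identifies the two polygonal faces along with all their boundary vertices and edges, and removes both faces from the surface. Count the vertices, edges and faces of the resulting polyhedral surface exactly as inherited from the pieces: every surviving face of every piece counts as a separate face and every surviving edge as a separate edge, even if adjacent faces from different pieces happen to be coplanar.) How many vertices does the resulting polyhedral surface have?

16

A regular icosahedron: V=12, E=30, F=20.
Attach a hexagonal pyramid (V=7, E=12, F=7) along a 3-gon: merge 3 vertices and 3 edges, delete both glued faces → V=16, E=39, F=25.
Check: V − E + F = 16 − 39 + 25 = 2.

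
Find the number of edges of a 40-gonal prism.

120

A prism on an n-gon has two n-gon bases and n rectangular sides: V = 2·40 = 80, E = 3·40 = 120, F = 40 + 2 = 42.
Check: V − E + F = 80 − 120 + 42 = 2.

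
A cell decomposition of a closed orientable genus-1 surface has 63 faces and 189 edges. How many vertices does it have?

126

For a closed orientable surface of genus 1, χ = 2 − 2·1 = 0.
V = 0 + E − F = 0 + 189 − 63 = 126.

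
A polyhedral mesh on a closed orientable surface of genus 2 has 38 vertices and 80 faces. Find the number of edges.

120

For a closed orientable surface of genus 2, χ = 2 − 2·2 = -2.
E = V + F − (-2) = 38 + 80 − (-2) = 120.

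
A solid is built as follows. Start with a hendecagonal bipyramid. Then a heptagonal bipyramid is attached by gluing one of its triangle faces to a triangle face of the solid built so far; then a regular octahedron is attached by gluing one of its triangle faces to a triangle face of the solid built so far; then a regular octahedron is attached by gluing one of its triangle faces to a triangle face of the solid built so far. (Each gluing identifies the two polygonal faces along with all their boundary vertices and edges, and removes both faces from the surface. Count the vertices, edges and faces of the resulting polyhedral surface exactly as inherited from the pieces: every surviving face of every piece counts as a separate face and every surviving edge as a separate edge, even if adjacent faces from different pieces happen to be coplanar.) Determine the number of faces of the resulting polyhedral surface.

A hendecagonal bipyramid: V=13, E=33, F=22.
Attach a heptagonal bipyramid (V=9, E=21, F=14) along a 3-gon: merge 3 vertices and 3 edges, delete both glued faces → V=19, E=51, F=34.
Attach a regular octahedron (V=6, E=12, F=8) along a 3-gon: merge 3 vertices and 3 edges, delete both glued faces → V=22, E=60, F=40.
Attach a regular octahedron (V=6, E=12, F=8) along a 3-gon: merge 3 vertices and 3 edges, delete both glued faces → V=25, E=69, F=46.
Check: V − E + F = 25 − 69 + 46 = 2.

46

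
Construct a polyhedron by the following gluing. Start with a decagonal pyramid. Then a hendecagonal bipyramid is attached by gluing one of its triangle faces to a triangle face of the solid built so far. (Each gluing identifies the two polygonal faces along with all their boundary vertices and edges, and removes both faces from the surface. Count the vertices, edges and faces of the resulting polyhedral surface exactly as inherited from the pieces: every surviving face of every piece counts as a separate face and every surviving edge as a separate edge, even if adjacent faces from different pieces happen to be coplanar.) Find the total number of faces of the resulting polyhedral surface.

31

A decagonal pyramid: V=11, E=20, F=11.
Attach a hendecagonal bipyramid (V=13, E=33, F=22) along a 3-gon: merge 3 vertices and 3 edges, delete both glued faces → V=21, E=50, F=31.
Check: V − E + F = 21 − 50 + 31 = 2.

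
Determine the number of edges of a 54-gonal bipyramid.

162

A bipyramid over an n-gon has 2n triangular faces and n + 2 vertices: V = 54 + 2 = 56, E = 3·54 = 162, F = 2·54 = 108.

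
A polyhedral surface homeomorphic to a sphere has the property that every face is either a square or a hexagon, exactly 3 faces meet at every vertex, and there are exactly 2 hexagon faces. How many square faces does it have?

6

Let x be the number of squares; then F = 2 + x.
Edge–face incidences: 2E = 6·2 + 4·x = 12 + 4x.
Every vertex has degree 3, so 3V = 2E.
Euler: V − E + F = 2 ⇒ (2E)/3 − E + (2 + x) = 2.
Multiply by 6: 2·(2E) − 3·(2E) + 6·(2 + x) = 12, i.e. 12 + 6x − (12 + 4x) = 12.
Collecting terms: 2x = 12, so x = 6.
Then 2E = 12 + 4·6 = 36, so E = 18, V = 2E/3 = 12, F = 2 + 6 = 8.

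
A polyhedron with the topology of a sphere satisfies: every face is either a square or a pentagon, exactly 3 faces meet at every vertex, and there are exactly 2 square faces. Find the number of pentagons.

8

Let x be the number of pentagons; then F = 2 + x.
Edge–face incidences: 2E = 4·2 + 5·x = 8 + 5x.
Every vertex has degree 3, so 3V = 2E.
Euler: V − E + F = 2 ⇒ (2E)/3 − E + (2 + x) = 2.
Multiply by 6: 2·(2E) − 3·(2E) + 6·(2 + x) = 12, i.e. 12 + 6x − (8 + 5x) = 12.
Collecting terms: x + 4 = 12, so x = 8.
Then 2E = 8 + 5·8 = 48, so E = 24, V = 2E/3 = 16, F = 2 + 8 = 10.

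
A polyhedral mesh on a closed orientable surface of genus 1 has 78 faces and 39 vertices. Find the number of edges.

117

For a closed orientable surface of genus 1, χ = 2 − 2·1 = 0.
E = V + F − (0) = 39 + 78 − (0) = 117.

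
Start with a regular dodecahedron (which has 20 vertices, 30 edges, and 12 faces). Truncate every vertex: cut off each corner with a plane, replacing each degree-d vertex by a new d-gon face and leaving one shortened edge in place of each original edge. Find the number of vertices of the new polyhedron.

60

Truncation replaces each original edge-end by a new vertex, so V′ = 2E = 60.
Each original edge survives, and each old vertex of degree d contributes d new edges; summing degrees gives Σd = 2E, so E′ = E + 2E = 3E = 90.
Each original face survives and each original vertex becomes one new face: F′ = F + V = 32.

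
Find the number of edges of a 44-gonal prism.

132

A prism on an n-gon has two n-gon bases and n rectangular sides: V = 2·44 = 88, E = 3·44 = 132, F = 44 + 2 = 46.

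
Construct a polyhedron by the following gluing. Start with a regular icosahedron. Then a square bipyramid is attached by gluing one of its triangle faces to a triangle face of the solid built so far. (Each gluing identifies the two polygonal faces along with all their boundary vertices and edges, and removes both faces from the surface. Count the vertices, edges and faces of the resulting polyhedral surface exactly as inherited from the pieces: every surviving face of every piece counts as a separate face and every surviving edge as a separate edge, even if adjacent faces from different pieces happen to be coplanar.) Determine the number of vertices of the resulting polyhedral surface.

A regular icosahedron: V=12, E=30, F=20.
Attach a square bipyramid (V=6, E=12, F=8) along a 3-gon: merge 3 vertices and 3 edges, delete both glued faces → V=15, E=39, F=26.
Check: V − E + F = 15 − 39 + 26 = 2.

15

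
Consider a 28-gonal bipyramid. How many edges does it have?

A bipyramid over an n-gon has 2n triangular faces and n + 2 vertices: V = 28 + 2 = 30, E = 3·28 = 84, F = 2·28 = 56.

84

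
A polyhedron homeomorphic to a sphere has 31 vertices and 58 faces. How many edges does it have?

87

Here V − E + F = 2.
E = V + F − (2) = 31 + 58 − (2) = 87.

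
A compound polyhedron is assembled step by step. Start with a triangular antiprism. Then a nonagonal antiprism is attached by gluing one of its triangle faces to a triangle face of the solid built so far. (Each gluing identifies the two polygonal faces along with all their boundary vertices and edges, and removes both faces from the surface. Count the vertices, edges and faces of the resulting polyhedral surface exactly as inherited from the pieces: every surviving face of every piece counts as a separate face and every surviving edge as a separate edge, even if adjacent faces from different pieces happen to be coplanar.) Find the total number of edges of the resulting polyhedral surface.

A triangular antiprism: V=6, E=12, F=8.
Attach a nonagonal antiprism (V=18, E=36, F=20) along a 3-gon: merge 3 vertices and 3 edges, delete both glued faces → V=21, E=45, F=26.
Check: V − E + F = 21 − 45 + 26 = 2.

45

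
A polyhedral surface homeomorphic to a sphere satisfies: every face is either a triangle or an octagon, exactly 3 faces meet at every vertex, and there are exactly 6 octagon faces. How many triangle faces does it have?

Let x be the number of triangles; then F = 6 + x.
Edge–face incidences: 2E = 8·6 + 3·x = 48 + 3x.
Every vertex has degree 3, so 3V = 2E.
Euler: V − E + F = 2 ⇒ (2E)/3 − E + (6 + x) = 2.
Multiply by 6: 2·(2E) − 3·(2E) + 6·(6 + x) = 12, i.e. 36 + 6x − (48 + 3x) = 12.
Collecting terms: 3x − 12 = 12, so 3x = 24, so x = 8.
Then 2E = 48 + 3·8 = 72, so E = 36, V = 2E/3 = 24, F = 6 + 8 = 14.

8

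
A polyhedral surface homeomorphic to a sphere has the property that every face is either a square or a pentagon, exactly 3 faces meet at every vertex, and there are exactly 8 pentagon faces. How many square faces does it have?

2

Let x be the number of squares; then F = 8 + x.
Edge–face incidences: 2E = 5·8 + 4·x = 40 + 4x.
Every vertex has degree 3, so 3V = 2E.
Euler: V − E + F = 2 ⇒ (2E)/3 − E + (8 + x) = 2.
Multiply by 6: 2·(2E) − 3·(2E) + 6·(8 + x) = 12, i.e. 48 + 6x − (40 + 4x) = 12.
Collecting terms: 2x + 8 = 12, so 2x = 4, so x = 2.
Then 2E = 40 + 4·2 = 48, so E = 24, V = 2E/3 = 16, F = 8 + 2 = 10.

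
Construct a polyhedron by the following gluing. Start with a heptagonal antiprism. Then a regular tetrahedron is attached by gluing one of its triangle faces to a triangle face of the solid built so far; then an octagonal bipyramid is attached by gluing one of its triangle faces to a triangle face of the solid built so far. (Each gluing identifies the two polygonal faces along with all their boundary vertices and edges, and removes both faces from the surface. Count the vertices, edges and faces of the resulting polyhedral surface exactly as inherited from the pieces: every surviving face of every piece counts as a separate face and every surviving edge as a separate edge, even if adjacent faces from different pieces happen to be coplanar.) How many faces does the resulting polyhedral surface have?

32

A heptagonal antiprism: V=14, E=28, F=16.
Attach a regular tetrahedron (V=4, E=6, F=4) along a 3-gon: merge 3 vertices and 3 edges, delete both glued faces → V=15, E=31, F=18.
Attach an octagonal bipyramid (V=10, E=24, F=16) along a 3-gon: merge 3 vertices and 3 edges, delete both glued faces → V=22, E=52, F=32.
Check: V − E + F = 22 − 52 + 32 = 2.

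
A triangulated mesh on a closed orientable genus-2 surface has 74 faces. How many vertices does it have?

χ = 2 − 2·2 = -2, and every face is a triangle so 3F = 2E.
E = 3·74/2 = 111. Then V = -2 + E − F = -2 + 111 − 74 = 35.

35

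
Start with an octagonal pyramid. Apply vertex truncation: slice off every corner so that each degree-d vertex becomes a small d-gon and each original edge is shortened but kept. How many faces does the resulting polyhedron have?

18

The base solid has V = 9, E = 16, F = 9.
Truncation replaces each original edge-end by a new vertex, so V′ = 2E = 32.
Each original edge survives, and each old vertex of degree d contributes d new edges; summing degrees gives Σd = 2E, so E′ = E + 2E = 3E = 48.
Each original face survives and each original vertex becomes one new face: F′ = F + V = 18.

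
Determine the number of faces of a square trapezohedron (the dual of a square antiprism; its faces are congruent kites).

The n-trapezohedron (dual of the n-antiprism) has V = 2·4 + 2 = 10, E = 4·4 = 16, F = 2·4 = 8.

8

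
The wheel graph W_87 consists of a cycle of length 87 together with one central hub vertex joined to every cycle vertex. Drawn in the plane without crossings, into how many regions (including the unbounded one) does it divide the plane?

88

W_87 has V = 87 + 1 = 88 vertices and E = 2·87 = 174 edges.
By Euler's formula F = 2 − V + E = 2 − 88 + 174 = 88.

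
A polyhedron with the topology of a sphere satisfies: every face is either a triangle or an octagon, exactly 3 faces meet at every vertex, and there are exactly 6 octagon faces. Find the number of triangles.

Let x be the number of triangles; then F = 6 + x.
Edge–face incidences: 2E = 8·6 + 3·x = 48 + 3x.
Every vertex has degree 3, so 3V = 2E.
Euler: V − E + F = 2 ⇒ (2E)/3 − E + (6 + x) = 2.
Multiply by 6: 2·(2E) − 3·(2E) + 6·(6 + x) = 12, i.e. 36 + 6x − (48 + 3x) = 12.
Collecting terms: 3x − 12 = 12, so 3x = 24, so x = 8.
Then 2E = 48 + 3·8 = 72, so E = 36, V = 2E/3 = 24, F = 6 + 8 = 14.

8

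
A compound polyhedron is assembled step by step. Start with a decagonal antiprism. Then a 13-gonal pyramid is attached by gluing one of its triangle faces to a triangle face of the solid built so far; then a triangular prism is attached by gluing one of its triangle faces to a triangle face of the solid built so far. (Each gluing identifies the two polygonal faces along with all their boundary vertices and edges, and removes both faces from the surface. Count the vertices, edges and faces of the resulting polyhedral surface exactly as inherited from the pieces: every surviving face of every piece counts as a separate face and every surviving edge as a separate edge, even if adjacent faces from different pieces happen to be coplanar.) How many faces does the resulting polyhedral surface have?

A decagonal antiprism: V=20, E=40, F=22.
Attach a 13-gonal pyramid (V=14, E=26, F=14) along a 3-gon: merge 3 vertices and 3 edges, delete both glued faces → V=31, E=63, F=34.
Attach a triangular prism (V=6, E=9, F=5) along a 3-gon: merge 3 vertices and 3 edges, delete both glued faces → V=34, E=69, F=37.
Check: V − E + F = 34 − 69 + 37 = 2.

37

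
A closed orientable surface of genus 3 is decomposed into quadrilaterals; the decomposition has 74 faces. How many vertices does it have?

70

χ = 2 − 2·3 = -4, and every face is a square so 4F = 2E.
E = 4·74/2 = 148. Then V = -4 + E − F = -4 + 148 − 74 = 70.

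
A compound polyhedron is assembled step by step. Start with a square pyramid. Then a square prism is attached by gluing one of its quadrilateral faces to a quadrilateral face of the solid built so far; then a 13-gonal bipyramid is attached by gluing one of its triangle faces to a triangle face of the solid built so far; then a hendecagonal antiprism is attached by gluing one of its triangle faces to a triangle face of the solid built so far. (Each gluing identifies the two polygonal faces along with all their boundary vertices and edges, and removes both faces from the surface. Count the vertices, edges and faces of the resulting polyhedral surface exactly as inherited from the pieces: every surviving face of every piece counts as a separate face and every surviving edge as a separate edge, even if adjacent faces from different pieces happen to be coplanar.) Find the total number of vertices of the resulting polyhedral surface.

40

A square pyramid: V=5, E=8, F=5.
Attach a square prism (V=8, E=12, F=6) along a 4-gon: merge 4 vertices and 4 edges, delete both glued faces → V=9, E=16, F=9.
Attach a 13-gonal bipyramid (V=15, E=39, F=26) along a 3-gon: merge 3 vertices and 3 edges, delete both glued faces → V=21, E=52, F=33.
Attach a hendecagonal antiprism (V=22, E=44, F=24) along a 3-gon: merge 3 vertices and 3 edges, delete both glued faces → V=40, E=93, F=55.
Check: V − E + F = 40 − 93 + 55 = 2.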